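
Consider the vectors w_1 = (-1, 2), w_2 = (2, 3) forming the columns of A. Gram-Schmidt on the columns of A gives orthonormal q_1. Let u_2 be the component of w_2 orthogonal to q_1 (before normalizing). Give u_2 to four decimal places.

w_1 = (-1, 2); ‖w_1‖ = 2.2361, so q_1 = (-0.4472, 0.8944).
q_1·w_2 = (-0.4472)·2 + 0.8944·3 = 1.7889.
u_2 = w_2 − 1.7889·q_1 = (2.8000, 1.4000).

u_2 = (2.8000, 1.4000)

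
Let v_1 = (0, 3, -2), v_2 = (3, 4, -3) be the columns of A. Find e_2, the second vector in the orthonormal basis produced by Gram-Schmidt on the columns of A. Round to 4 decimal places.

v_1 = (0, 3, -2); ‖v_1‖ = 3.6056, so e_1 = (0.0000, 0.8321, -0.5547).
e_1·v_2 = 0.0000·3 + 0.8321·4 + (-0.5547)·(-3) = 4.9923.
u_2 = v_2 − 4.9923·e_1 = (3.0000, -0.1538, -0.2308).
‖u_2‖ = 3.0128, so e_2 = (0.9958, -0.0511, -0.0766).

e_2 = (0.9958, -0.0511, -0.0766)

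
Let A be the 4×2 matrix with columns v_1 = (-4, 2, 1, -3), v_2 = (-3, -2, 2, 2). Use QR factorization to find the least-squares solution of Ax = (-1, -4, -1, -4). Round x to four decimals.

x = (0.2329, 0.0033)

v_1 = (-4, 2, 1, -3); ‖v_1‖ = 5.4772, so e_1 = (-0.7303, 0.3651, 0.1826, -0.5477).
e_1·v_2 = (-0.7303)·(-3) + 0.3651·(-2) + 0.1826·2 + (-0.5477)·2 = 0.7303.
u_2 = v_2 − 0.7303·e_1 = (-2.4667, -2.2667, 1.8667, 2.4000).
‖u_2‖ = 4.5240, so e_2 = (-0.5452, -0.5010, 0.4126, 0.5305).
Qᵀb = (1.2780, 0.0147).
Back-substitute: x_2 = 0.0147/4.5240 = 0.0033.
x_1 = (1.2780 − 0.7303·0.0033)/5.4772 = 0.2329.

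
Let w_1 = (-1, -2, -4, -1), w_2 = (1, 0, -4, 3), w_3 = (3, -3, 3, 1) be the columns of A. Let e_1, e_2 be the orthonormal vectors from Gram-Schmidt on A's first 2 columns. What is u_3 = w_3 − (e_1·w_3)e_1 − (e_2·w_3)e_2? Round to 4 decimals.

u_3 = (2.5888, -3.8785, 1.1308, 0.6449)

e_1 = w_1/‖w_1‖ = (-1, -2, -4, -1)/4.6904 = (-0.2132, -0.4264, -0.8528, -0.2132).
r_{12} = e_1·w_2 = 2.5584.
u_2 = w_2 − 2.5584·e_1 = (1.5455, 1.0909, -1.8182, 3.5455).
‖u_2‖ = 4.4107, so e_2 = (0.3504, 0.2473, -0.4122, 0.8038).
r_{13} = e_1·w_3 = -2.1320; r_{23} = e_2·w_3 = -0.1237.
u_3 = w_3 + 2.1320·e_1 + 0.1237·e_2 = (2.5888, -3.8785, 1.1308, 0.6449).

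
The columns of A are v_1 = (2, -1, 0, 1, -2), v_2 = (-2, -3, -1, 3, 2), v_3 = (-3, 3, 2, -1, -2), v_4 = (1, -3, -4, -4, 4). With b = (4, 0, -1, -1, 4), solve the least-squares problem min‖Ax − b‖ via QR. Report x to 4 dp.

v_1 = (2, -1, 0, 1, -2); ‖v_1‖ = 3.1623, so q_1 = (0.6325, -0.3162, 0.0000, 0.3162, -0.6325).
q_1·v_2 = 0.6325·(-2) + (-0.3162)·(-3) + 0.0000·(-1) + 0.3162·3 + (-0.6325)·2 = -0.6325.
u_2 = v_2 + 0.6325·q_1 = (-1.6000, -3.2000, -1.0000, 3.2000, 1.6000).
‖u_2‖ = 5.1575, so q_2 = (-0.3102, -0.6205, -0.1939, 0.6205, 0.3102).
q_1·v_3 = 0.6325·(-3) + (-0.3162)·3 + 0.0000·2 + 0.3162·(-1) + (-0.6325)·(-2) = -1.8974; q_2·v_3 = (-0.3102)·(-3) + (-0.6205)·3 + (-0.1939)·2 + 0.6205·(-1) + 0.3102·(-2) = -2.5594.
u_3 = v_3 + 1.8974·q_1 + 2.5594·q_2 = (-2.5940, 0.8120, 1.5038, 1.1880, -2.4060).
‖u_3‖ = 4.1048, so q_3 = (-0.6319, 0.1978, 0.3663, 0.2894, -0.5861).
q_1·v_4 = 0.6325·1 + (-0.3162)·(-3) + 0.0000·(-4) + 0.3162·(-4) + (-0.6325)·4 = -2.2136; q_2·v_4 = (-0.3102)·1 + (-0.6205)·(-3) + (-0.1939)·(-4) + 0.6205·(-4) + 0.3102·4 = 1.0858; q_3·v_4 = (-0.6319)·1 + 0.1978·(-3) + 0.3663·(-4) + 0.2894·(-4) + (-0.5861)·4 = -6.1930.
u_4 = v_4 + 2.2136·q_1 − 1.0858·q_2 + 6.1930·q_3 = (-1.1767, -1.8012, -1.5207, -2.1814, -1.3668).
‖u_4‖ = 3.6835, so q_4 = (-0.3195, -0.4890, -0.4129, -0.5922, -0.3711).
Qᵀb = (-0.3162, -0.4266, -5.5281, -1.7570).
Back-substitute: x_4 = -1.7570/3.6835 = -0.4770.
x_3 = (-5.5281 + 6.1930·(-0.4770))/4.1048 = -2.0664.
x_2 = (-0.4266 + 2.5594·(-2.0664) − 1.0858·(-0.4770))/5.1575 = -1.0077.
x_1 = (-0.3162 + 0.6325·(-1.0077) + 1.8974·(-2.0664) + 2.2136·(-0.4770))/3.1623 = -1.8752.

x = (-1.8752, -1.0077, -2.0664, -0.4770)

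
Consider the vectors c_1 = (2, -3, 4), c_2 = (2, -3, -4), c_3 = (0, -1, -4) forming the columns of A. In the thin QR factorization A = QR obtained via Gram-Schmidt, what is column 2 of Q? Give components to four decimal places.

q_1 = c_1/‖c_1‖ = (2, -3, 4)/5.3852 = (0.3714, -0.5571, 0.7428).
r_{12} = q_1·c_2 = -0.5571.
u_2 = c_2 + 0.5571·q_1 = (2.2069, -3.3103, -3.5862).
‖u_2‖ = 5.3563, so q_2 = (0.4120, -0.6180, -0.6695).

q_2 = (0.4120, -0.6180, -0.6695)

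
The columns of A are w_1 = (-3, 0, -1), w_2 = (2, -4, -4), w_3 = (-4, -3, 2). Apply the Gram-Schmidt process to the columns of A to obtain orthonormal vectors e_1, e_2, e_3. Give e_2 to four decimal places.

e_1 = w_1/‖w_1‖ = (-3, 0, -1)/3.1623 = (-0.9487, 0.0000, -0.3162).
r_{12} = e_1·w_2 = -0.6325.
u_2 = w_2 + 0.6325·e_1 = (1.4000, -4.0000, -4.2000).
‖u_2‖ = 5.9666, so e_2 = (0.2346, -0.6704, -0.7039).

e_2 = (0.2346, -0.6704, -0.7039)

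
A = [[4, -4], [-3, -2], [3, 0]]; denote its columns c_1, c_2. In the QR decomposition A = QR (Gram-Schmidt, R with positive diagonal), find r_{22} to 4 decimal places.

c_1 = (4, -3, 3); ‖c_1‖ = 5.8310, so q_1 = (0.6860, -0.5145, 0.5145).
q_1·c_2 = 0.6860·(-4) + (-0.5145)·(-2) + 0.5145·0 = -1.7150.
u_2 = c_2 + 1.7150·q_1 = (-2.8235, -2.8824, 0.8824).
r_{22} = ‖u_2‖ = 4.1302.

r_{22} = 4.1302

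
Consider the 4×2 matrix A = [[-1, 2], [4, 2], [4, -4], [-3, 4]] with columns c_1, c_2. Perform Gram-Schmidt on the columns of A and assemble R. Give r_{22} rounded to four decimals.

r_{22} = 5.3363

q_1 = c_1/‖c_1‖ = (-1, 4, 4, -3)/6.4807 = (-0.1543, 0.6172, 0.6172, -0.4629).
r_{12} = q_1·c_2 = -3.3947.
u_2 = c_2 + 3.3947·q_1 = (1.4762, 4.0952, -1.9048, 2.4286).
r_{22} = ‖u_2‖ = 5.3363.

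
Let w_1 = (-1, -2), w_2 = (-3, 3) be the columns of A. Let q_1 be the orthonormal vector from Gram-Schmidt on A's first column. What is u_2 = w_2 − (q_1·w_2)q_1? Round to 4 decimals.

w_1 = (-1, -2); ‖w_1‖ = 2.2361, so q_1 = (-0.4472, -0.8944).
q_1·w_2 = (-0.4472)·(-3) + (-0.8944)·3 = -1.3416.
u_2 = w_2 + 1.3416·q_1 = (-3.6000, 1.8000).

u_2 = (-3.6000, 1.8000)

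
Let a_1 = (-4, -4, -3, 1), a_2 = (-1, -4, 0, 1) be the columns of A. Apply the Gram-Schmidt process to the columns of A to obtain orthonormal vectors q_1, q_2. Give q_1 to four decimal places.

q_1 = (-0.6172, -0.6172, -0.4629, 0.1543)

q_1 = a_1/‖a_1‖ = (-4, -4, -3, 1)/6.4807 = (-0.6172, -0.6172, -0.4629, 0.1543).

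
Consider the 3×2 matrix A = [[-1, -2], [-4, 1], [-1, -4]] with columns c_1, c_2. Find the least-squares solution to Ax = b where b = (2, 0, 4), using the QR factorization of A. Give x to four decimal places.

c_1 = (-1, -4, -1); ‖c_1‖ = 4.2426, so e_1 = (-0.2357, -0.9428, -0.2357).
e_1·c_2 = (-0.2357)·(-2) + (-0.9428)·1 + (-0.2357)·(-4) = 0.4714.
u_2 = c_2 − 0.4714·e_1 = (-1.8889, 1.4444, -3.8889).
‖u_2‖ = 4.5583, so e_2 = (-0.4144, 0.3169, -0.8532).
Qᵀb = (-1.4142, -4.2414).
Back-substitute: x_2 = -4.2414/4.5583 = -0.9305.
x_1 = (-1.4142 − 0.4714·(-0.9305))/4.2426 = -0.2299.

x = (-0.2299, -0.9305)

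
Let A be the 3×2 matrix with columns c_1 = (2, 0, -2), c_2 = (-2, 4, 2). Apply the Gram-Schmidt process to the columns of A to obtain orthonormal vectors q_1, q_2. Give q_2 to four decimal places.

q_2 = (0.0000, 1.0000, 0.0000)

c_1 = (2, 0, -2); ‖c_1‖ = 2.8284, so q_1 = (0.7071, 0.0000, -0.7071).
q_1·c_2 = 0.7071·(-2) + 0.0000·4 + (-0.7071)·2 = -2.8284.
u_2 = c_2 + 2.8284·q_1 = (0.0000, 4.0000, 0.0000).
‖u_2‖ = 4.0000, so q_2 = (0.0000, 1.0000, 0.0000).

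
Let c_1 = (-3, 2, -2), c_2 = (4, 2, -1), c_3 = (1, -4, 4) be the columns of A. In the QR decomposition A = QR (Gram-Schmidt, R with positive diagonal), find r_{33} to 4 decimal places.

r_{33} = 0.5581

e_1 = c_1/‖c_1‖ = (-3, 2, -2)/4.1231 = (-0.7276, 0.4851, -0.4851).
r_{12} = e_1·c_2 = -1.4552.
u_2 = c_2 + 1.4552·e_1 = (2.9412, 2.7059, -1.7059).
‖u_2‖ = 4.3454, so e_2 = (0.6769, 0.6227, -0.3926).
r_{13} = e_1·c_3 = -4.6082; r_{23} = e_2·c_3 = -3.3843.
u_3 = c_3 + 4.6082·e_1 + 3.3843·e_2 = (-0.0623, 0.3427, 0.4361).
r_{33} = ‖u_3‖ = 0.5581.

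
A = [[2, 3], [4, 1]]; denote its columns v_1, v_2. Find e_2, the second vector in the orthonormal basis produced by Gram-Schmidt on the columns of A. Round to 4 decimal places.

e_1 = v_1/‖v_1‖ = (2, 4)/4.4721 = (0.4472, 0.8944).
r_{12} = e_1·v_2 = 2.2361.
u_2 = v_2 − 2.2361·e_1 = (2.0000, -1.0000).
‖u_2‖ = 2.2361, so e_2 = (0.8944, -0.4472).

e_2 = (0.8944, -0.4472)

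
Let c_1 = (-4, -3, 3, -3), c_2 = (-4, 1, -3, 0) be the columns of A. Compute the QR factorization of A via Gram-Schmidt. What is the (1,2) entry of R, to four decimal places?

r_{12} = 0.6100

q_1 = c_1/‖c_1‖ = (-4, -3, 3, -3)/6.5574 = (-0.6100, -0.4575, 0.4575, -0.4575).
r_{12} = q_1·c_2 = 0.6100.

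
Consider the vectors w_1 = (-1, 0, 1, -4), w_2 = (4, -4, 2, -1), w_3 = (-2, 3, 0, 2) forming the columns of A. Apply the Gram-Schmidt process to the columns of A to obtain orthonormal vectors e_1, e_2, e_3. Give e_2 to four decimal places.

w_1 = (-1, 0, 1, -4); ‖w_1‖ = 4.2426, so e_1 = (-0.2357, 0.0000, 0.2357, -0.9428).
e_1·w_2 = (-0.2357)·4 + 0.0000·(-4) + 0.2357·2 + (-0.9428)·(-1) = 0.4714.
u_2 = w_2 − 0.4714·e_1 = (4.1111, -4.0000, 1.8889, -0.5556).
‖u_2‖ = 6.0645, so e_2 = (0.6779, -0.6596, 0.3115, -0.0916).

e_2 = (0.6779, -0.6596, 0.3115, -0.0916)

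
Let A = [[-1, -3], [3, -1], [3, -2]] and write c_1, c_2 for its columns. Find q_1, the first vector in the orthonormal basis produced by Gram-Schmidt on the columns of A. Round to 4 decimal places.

q_1 = (-0.2294, 0.6882, 0.6882)

q_1 = c_1/‖c_1‖ = (-1, 3, 3)/4.3589 = (-0.2294, 0.6882, 0.6882).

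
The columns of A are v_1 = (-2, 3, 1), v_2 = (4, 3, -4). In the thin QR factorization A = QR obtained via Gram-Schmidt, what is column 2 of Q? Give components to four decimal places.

e_2 = (0.5622, 0.5734, -0.5959)

v_1 = (-2, 3, 1); ‖v_1‖ = 3.7417, so e_1 = (-0.5345, 0.8018, 0.2673).
e_1·v_2 = (-0.5345)·4 + 0.8018·3 + 0.2673·(-4) = -0.8018.
u_2 = v_2 + 0.8018·e_1 = (3.5714, 3.6429, -3.7857).
‖u_2‖ = 6.3527, so e_2 = (0.5622, 0.5734, -0.5959).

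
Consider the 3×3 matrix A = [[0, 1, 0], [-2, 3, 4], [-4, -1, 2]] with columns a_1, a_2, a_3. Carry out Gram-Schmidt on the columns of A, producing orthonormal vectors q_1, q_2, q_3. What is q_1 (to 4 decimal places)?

q_1 = (0.0000, -0.4472, -0.8944)

a_1 = (0, -2, -4); ‖a_1‖ = 4.4721, so q_1 = (0.0000, -0.4472, -0.8944).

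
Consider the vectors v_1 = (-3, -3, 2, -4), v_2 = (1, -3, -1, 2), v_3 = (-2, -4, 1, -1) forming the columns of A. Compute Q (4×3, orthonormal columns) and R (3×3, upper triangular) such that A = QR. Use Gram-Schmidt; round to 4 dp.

Q = [[-0.4867, 0.1792, -0.7030], [-0.4867, -0.8684, 0.0781], [0.3244, -0.2068, 0.3216], [-0.6489, 0.4135, 0.6295]], R = [[6.1644, -0.6489, 3.8933], [0.0000, 3.8182, 2.4950], [0.0000, 0.0000, 0.7857]]

v_1 = (-3, -3, 2, -4); ‖v_1‖ = 6.1644, so q_1 = (-0.4867, -0.4867, 0.3244, -0.6489).
q_1·v_2 = (-0.4867)·1 + (-0.4867)·(-3) + 0.3244·(-1) + (-0.6489)·2 = -0.6489.
u_2 = v_2 + 0.6489·q_1 = (0.6842, -3.3158, -0.7895, 1.5789).
‖u_2‖ = 3.8182, so q_2 = (0.1792, -0.8684, -0.2068, 0.4135).
q_1·v_3 = (-0.4867)·(-2) + (-0.4867)·(-4) + 0.3244·1 + (-0.6489)·(-1) = 3.8933; q_2·v_3 = 0.1792·(-2) + (-0.8684)·(-4) + (-0.2068)·1 + 0.4135·(-1) = 2.4950.
u_3 = v_3 − 3.8933·q_1 − 2.4950·q_2 = (-0.5523, 0.0614, 0.2527, 0.4946).
‖u_3‖ = 0.7857, so q_3 = (-0.7030, 0.0781, 0.3216, 0.6295).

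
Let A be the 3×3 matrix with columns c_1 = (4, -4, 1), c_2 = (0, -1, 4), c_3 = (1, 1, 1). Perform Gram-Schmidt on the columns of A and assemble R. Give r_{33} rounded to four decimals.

q_1 = c_1/‖c_1‖ = (4, -4, 1)/5.7446 = (0.6963, -0.6963, 0.1741).
r_{12} = q_1·c_2 = 1.3926.
u_2 = c_2 − 1.3926·q_1 = (-0.9697, -0.0303, 3.7576).
‖u_2‖ = 3.8808, so q_2 = (-0.2499, -0.0078, 0.9682).
r_{13} = q_1·c_3 = 0.1741; r_{23} = q_2·c_3 = 0.7106.
u_3 = c_3 − 0.1741·q_1 − 0.7106·q_2 = (1.0563, 1.1268, 0.2817).
r_{33} = ‖u_3‖ = 1.5700.

r_{33} = 1.5700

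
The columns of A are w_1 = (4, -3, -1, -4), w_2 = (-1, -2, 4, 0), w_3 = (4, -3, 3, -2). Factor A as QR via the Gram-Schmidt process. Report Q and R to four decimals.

Q = [[0.6172, -0.1771, 0.7643], [-0.4629, -0.4687, 0.3181], [-0.1543, 0.8644, 0.3501], [-0.6172, -0.0417, 0.4382]], R = [[6.4807, -0.3086, 4.6291], [0.0000, 4.5722, 3.3745], [0.0000, 0.0000, 2.2770]]

e_1 = w_1/‖w_1‖ = (4, -3, -1, -4)/6.4807 = (0.6172, -0.4629, -0.1543, -0.6172).
r_{12} = e_1·w_2 = -0.3086.
u_2 = w_2 + 0.3086·e_1 = (-0.8095, -2.1429, 3.9524, -0.1905).
‖u_2‖ = 4.5722, so e_2 = (-0.1771, -0.4687, 0.8644, -0.0417).
r_{13} = e_1·w_3 = 4.6291; r_{23} = e_2·w_3 = 3.3745.
u_3 = w_3 − 4.6291·e_1 − 3.3745·e_2 = (1.7403, 0.7244, 0.7973, 0.9977).
‖u_3‖ = 2.2770, so e_3 = (0.7643, 0.3181, 0.3501, 0.4382).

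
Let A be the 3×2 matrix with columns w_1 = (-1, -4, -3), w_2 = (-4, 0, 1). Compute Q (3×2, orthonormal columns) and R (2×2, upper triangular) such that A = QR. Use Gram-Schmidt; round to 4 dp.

w_1 = (-1, -4, -3); ‖w_1‖ = 5.0990, so e_1 = (-0.1961, -0.7845, -0.5883).
e_1·w_2 = (-0.1961)·(-4) + (-0.7845)·0 + (-0.5883)·1 = 0.1961.
u_2 = w_2 − 0.1961·e_1 = (-3.9615, 0.1538, 1.1154).
‖u_2‖ = 4.1184, so e_2 = (-0.9619, 0.0374, 0.2708).

Q = [[-0.1961, -0.9619], [-0.7845, 0.0374], [-0.5883, 0.2708]], R = [[5.0990, 0.1961], [0.0000, 4.1184]]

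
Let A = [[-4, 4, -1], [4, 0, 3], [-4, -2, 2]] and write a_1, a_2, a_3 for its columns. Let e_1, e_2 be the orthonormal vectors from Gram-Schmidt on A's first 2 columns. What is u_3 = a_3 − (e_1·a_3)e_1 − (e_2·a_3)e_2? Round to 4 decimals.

u_3 = (0.8571, 2.5714, 1.7143)

e_1 = a_1/‖a_1‖ = (-4, 4, -4)/6.9282 = (-0.5774, 0.5774, -0.5774).
r_{12} = e_1·a_2 = -1.1547.
u_2 = a_2 + 1.1547·e_1 = (3.3333, 0.6667, -2.6667).
‖u_2‖ = 4.3205, so e_2 = (0.7715, 0.1543, -0.6172).
r_{13} = e_1·a_3 = 1.1547; r_{23} = e_2·a_3 = -1.5430.
u_3 = a_3 − 1.1547·e_1 + 1.5430·e_2 = (0.8571, 2.5714, 1.7143).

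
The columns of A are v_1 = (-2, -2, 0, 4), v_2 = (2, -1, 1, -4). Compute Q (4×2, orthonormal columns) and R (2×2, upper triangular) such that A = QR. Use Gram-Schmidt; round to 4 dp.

q_1 = v_1/‖v_1‖ = (-2, -2, 0, 4)/4.8990 = (-0.4082, -0.4082, 0.0000, 0.8165).
r_{12} = q_1·v_2 = -3.6742.
u_2 = v_2 + 3.6742·q_1 = (0.5000, -2.5000, 1.0000, -1.0000).
‖u_2‖ = 2.9155, so q_2 = (0.1715, -0.8575, 0.3430, -0.3430).

Q = [[-0.4082, 0.1715], [-0.4082, -0.8575], [0.0000, 0.3430], [0.8165, -0.3430]], R = [[4.8990, -3.6742], [0.0000, 2.9155]]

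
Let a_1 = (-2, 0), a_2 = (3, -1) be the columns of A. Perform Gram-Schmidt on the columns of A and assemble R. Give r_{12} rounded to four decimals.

a_1 = (-2, 0); ‖a_1‖ = 2.0000, so q_1 = (-1.0000, 0.0000).
r_{12} = q_1·a_2 = -3.0000.

r_{12} = -3.0000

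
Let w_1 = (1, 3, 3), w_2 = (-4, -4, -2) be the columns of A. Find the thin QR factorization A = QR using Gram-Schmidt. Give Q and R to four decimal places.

w_1 = (1, 3, 3); ‖w_1‖ = 4.3589, so q_1 = (0.2294, 0.6882, 0.6882).
q_1·w_2 = 0.2294·(-4) + 0.6882·(-4) + 0.6882·(-2) = -5.0471.
u_2 = w_2 + 5.0471·q_1 = (-2.8421, -0.5263, 1.4737).
‖u_2‖ = 3.2444, so q_2 = (-0.8760, -0.1622, 0.4542).

Q = [[0.2294, -0.8760], [0.6882, -0.1622], [0.6882, 0.4542]], R = [[4.3589, -5.0471], [0.0000, 3.2444]]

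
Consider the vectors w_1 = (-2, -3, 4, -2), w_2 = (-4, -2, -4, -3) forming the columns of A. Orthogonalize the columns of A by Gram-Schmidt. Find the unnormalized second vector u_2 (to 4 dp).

w_1 = (-2, -3, 4, -2); ‖w_1‖ = 5.7446, so e_1 = (-0.3482, -0.5222, 0.6963, -0.3482).
e_1·w_2 = (-0.3482)·(-4) + (-0.5222)·(-2) + 0.6963·(-4) + (-0.3482)·(-3) = 0.6963.
u_2 = w_2 − 0.6963·e_1 = (-3.7576, -1.6364, -4.4848, -2.7576).

u_2 = (-3.7576, -1.6364, -4.4848, -2.7576)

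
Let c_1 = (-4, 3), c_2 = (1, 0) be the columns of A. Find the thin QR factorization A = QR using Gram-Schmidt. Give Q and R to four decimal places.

Q = [[-0.8000, 0.6000], [0.6000, 0.8000]], R = [[5.0000, -0.8000], [0.0000, 0.6000]]

e_1 = c_1/‖c_1‖ = (-4, 3)/5.0000 = (-0.8000, 0.6000).
r_{12} = e_1·c_2 = -0.8000.
u_2 = c_2 + 0.8000·e_1 = (0.3600, 0.4800).
‖u_2‖ = 0.6000, so e_2 = (0.6000, 0.8000).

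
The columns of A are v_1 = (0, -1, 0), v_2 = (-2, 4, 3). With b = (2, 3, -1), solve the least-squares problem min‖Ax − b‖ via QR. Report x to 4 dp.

x = (-5.1538, -0.5385)

q_1 = v_1/‖v_1‖ = (0, -1, 0)/1.0000 = (0.0000, -1.0000, 0.0000).
r_{12} = q_1·v_2 = -4.0000.
u_2 = v_2 + 4.0000·q_1 = (-2.0000, 0.0000, 3.0000).
‖u_2‖ = 3.6056, so q_2 = (-0.5547, 0.0000, 0.8321).
Qᵀb = (-3.0000, -1.9415).
Back-substitute: x_2 = -1.9415/3.6056 = -0.5385.
x_1 = (-3.0000 + 4.0000·(-0.5385))/1.0000 = -5.1538.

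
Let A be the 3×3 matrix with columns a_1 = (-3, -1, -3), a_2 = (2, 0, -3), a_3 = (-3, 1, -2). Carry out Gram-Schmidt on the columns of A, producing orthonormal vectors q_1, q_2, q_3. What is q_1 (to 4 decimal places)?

a_1 = (-3, -1, -3); ‖a_1‖ = 4.3589, so q_1 = (-0.6882, -0.2294, -0.6882).

q_1 = (-0.6882, -0.2294, -0.6882)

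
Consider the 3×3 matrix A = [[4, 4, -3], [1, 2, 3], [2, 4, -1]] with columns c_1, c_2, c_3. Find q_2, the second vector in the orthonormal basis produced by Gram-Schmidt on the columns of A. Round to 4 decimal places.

q_2 = (-0.4880, 0.3904, 0.7807)

c_1 = (4, 1, 2); ‖c_1‖ = 4.5826, so q_1 = (0.8729, 0.2182, 0.4364).
q_1·c_2 = 0.8729·4 + 0.2182·2 + 0.4364·4 = 5.6737.
u_2 = c_2 − 5.6737·q_1 = (-0.9524, 0.7619, 1.5238).
‖u_2‖ = 1.9518, so q_2 = (-0.4880, 0.3904, 0.7807).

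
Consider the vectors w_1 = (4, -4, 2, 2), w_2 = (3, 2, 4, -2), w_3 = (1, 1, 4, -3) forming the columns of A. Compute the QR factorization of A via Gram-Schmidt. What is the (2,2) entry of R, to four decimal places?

r_{22} = 5.6036

q_1 = w_1/‖w_1‖ = (4, -4, 2, 2)/6.3246 = (0.6325, -0.6325, 0.3162, 0.3162).
r_{12} = q_1·w_2 = 1.2649.
u_2 = w_2 − 1.2649·q_1 = (2.2000, 2.8000, 3.6000, -2.4000).
r_{22} = ‖u_2‖ = 5.6036.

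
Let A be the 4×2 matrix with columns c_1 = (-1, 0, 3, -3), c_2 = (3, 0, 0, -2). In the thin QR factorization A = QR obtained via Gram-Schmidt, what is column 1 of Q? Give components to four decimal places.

q_1 = (-0.2294, 0.0000, 0.6882, -0.6882)

c_1 = (-1, 0, 3, -3); ‖c_1‖ = 4.3589, so q_1 = (-0.2294, 0.0000, 0.6882, -0.6882).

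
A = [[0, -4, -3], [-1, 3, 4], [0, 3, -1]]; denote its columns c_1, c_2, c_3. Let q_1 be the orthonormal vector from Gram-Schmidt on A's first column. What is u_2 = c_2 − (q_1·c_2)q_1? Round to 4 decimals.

u_2 = (-4.0000, 0.0000, 3.0000)

c_1 = (0, -1, 0); ‖c_1‖ = 1.0000, so q_1 = (0.0000, -1.0000, 0.0000).
q_1·c_2 = 0.0000·(-4) + (-1.0000)·3 + 0.0000·3 = -3.0000.
u_2 = c_2 + 3.0000·q_1 = (-4.0000, 0.0000, 3.0000).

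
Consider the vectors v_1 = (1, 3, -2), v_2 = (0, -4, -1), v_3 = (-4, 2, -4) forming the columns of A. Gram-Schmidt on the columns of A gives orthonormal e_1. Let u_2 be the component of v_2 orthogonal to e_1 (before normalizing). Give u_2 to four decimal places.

u_2 = (0.7143, -1.8571, -2.4286)

v_1 = (1, 3, -2); ‖v_1‖ = 3.7417, so e_1 = (0.2673, 0.8018, -0.5345).
e_1·v_2 = 0.2673·0 + 0.8018·(-4) + (-0.5345)·(-1) = -2.6726.
u_2 = v_2 + 2.6726·e_1 = (0.7143, -1.8571, -2.4286).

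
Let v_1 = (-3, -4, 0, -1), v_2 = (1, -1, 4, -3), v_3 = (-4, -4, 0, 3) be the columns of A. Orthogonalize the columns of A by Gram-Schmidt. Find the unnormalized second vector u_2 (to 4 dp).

u_2 = (1.4615, -0.3846, 4.0000, -2.8462)

e_1 = v_1/‖v_1‖ = (-3, -4, 0, -1)/5.0990 = (-0.5883, -0.7845, 0.0000, -0.1961).
r_{12} = e_1·v_2 = 0.7845.
u_2 = v_2 − 0.7845·e_1 = (1.4615, -0.3846, 4.0000, -2.8462).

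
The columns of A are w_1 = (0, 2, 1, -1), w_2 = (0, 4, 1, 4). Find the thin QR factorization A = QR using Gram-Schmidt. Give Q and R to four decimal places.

Q = [[0.0000, 0.0000], [0.8165, 0.4345], [0.4082, 0.0310], [-0.4082, 0.9001]], R = [[2.4495, 2.0412], [0.0000, 5.3697]]

e_1 = w_1/‖w_1‖ = (0, 2, 1, -1)/2.4495 = (0.0000, 0.8165, 0.4082, -0.4082).
r_{12} = e_1·w_2 = 2.0412.
u_2 = w_2 − 2.0412·e_1 = (0.0000, 2.3333, 0.1667, 4.8333).
‖u_2‖ = 5.3697, so e_2 = (0.0000, 0.4345, 0.0310, 0.9001).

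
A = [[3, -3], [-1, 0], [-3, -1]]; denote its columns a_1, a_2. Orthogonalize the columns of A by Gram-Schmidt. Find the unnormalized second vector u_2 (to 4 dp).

a_1 = (3, -1, -3); ‖a_1‖ = 4.3589, so e_1 = (0.6882, -0.2294, -0.6882).
e_1·a_2 = 0.6882·(-3) + (-0.2294)·0 + (-0.6882)·(-1) = -1.3765.
u_2 = a_2 + 1.3765·e_1 = (-2.0526, -0.3158, -1.9474).

u_2 = (-2.0526, -0.3158, -1.9474)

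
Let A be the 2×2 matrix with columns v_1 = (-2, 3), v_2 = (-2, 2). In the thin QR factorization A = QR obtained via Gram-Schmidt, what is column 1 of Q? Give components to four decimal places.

v_1 = (-2, 3); ‖v_1‖ = 3.6056, so q_1 = (-0.5547, 0.8321).

q_1 = (-0.5547, 0.8321)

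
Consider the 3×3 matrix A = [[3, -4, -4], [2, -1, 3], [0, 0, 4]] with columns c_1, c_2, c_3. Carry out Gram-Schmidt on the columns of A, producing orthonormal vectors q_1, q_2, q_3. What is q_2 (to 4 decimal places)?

q_2 = (-0.5547, 0.8321, 0.0000)

c_1 = (3, 2, 0); ‖c_1‖ = 3.6056, so q_1 = (0.8321, 0.5547, 0.0000).
q_1·c_2 = 0.8321·(-4) + 0.5547·(-1) + 0.0000·0 = -3.8829.
u_2 = c_2 + 3.8829·q_1 = (-0.7692, 1.1538, 0.0000).
‖u_2‖ = 1.3868, so q_2 = (-0.5547, 0.8321, 0.0000).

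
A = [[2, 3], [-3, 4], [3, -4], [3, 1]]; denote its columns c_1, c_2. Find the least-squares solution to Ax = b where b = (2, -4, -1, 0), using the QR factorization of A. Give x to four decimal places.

c_1 = (2, -3, 3, 3); ‖c_1‖ = 5.5678, so e_1 = (0.3592, -0.5388, 0.5388, 0.5388).
e_1·c_2 = 0.3592·3 + (-0.5388)·4 + 0.5388·(-4) + 0.5388·1 = -2.6941.
u_2 = c_2 + 2.6941·e_1 = (3.9677, 2.5484, -2.5484, 2.4516).
‖u_2‖ = 5.8942, so e_2 = (0.6732, 0.4324, -0.4324, 0.4159).
Qᵀb = (2.3349, 0.0493).
Back-substitute: x_2 = 0.0493/5.8942 = 0.0084.
x_1 = (2.3349 + 2.6941·0.0084)/5.5678 = 0.4234.

x = (0.4234, 0.0084)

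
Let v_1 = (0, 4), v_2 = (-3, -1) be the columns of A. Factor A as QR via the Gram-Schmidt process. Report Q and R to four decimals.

v_1 = (0, 4); ‖v_1‖ = 4.0000, so e_1 = (0.0000, 1.0000).
e_1·v_2 = 0.0000·(-3) + 1.0000·(-1) = -1.0000.
u_2 = v_2 + 1.0000·e_1 = (-3.0000, 0.0000).
‖u_2‖ = 3.0000, so e_2 = (-1.0000, 0.0000).

Q = [[0.0000, -1.0000], [1.0000, 0.0000]], R = [[4.0000, -1.0000], [0.0000, 3.0000]]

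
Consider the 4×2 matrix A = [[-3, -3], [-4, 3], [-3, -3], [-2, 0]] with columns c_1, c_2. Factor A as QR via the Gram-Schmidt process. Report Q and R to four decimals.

c_1 = (-3, -4, -3, -2); ‖c_1‖ = 6.1644, so e_1 = (-0.4867, -0.6489, -0.4867, -0.3244).
e_1·c_2 = (-0.4867)·(-3) + (-0.6489)·3 + (-0.4867)·(-3) + (-0.3244)·0 = 0.9733.
u_2 = c_2 − 0.9733·e_1 = (-2.5263, 3.6316, -2.5263, 0.3158).
‖u_2‖ = 5.1042, so e_2 = (-0.4950, 0.7115, -0.4950, 0.0619).

Q = [[-0.4867, -0.4950], [-0.6489, 0.7115], [-0.4867, -0.4950], [-0.3244, 0.0619]], R = [[6.1644, 0.9733], [0.0000, 5.1042]]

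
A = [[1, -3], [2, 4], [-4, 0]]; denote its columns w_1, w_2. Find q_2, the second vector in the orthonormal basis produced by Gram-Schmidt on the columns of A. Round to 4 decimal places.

w_1 = (1, 2, -4); ‖w_1‖ = 4.5826, so q_1 = (0.2182, 0.4364, -0.8729).
q_1·w_2 = 0.2182·(-3) + 0.4364·4 + (-0.8729)·0 = 1.0911.
u_2 = w_2 − 1.0911·q_1 = (-3.2381, 3.5238, 0.9524).
‖u_2‖ = 4.8795, so q_2 = (-0.6636, 0.7222, 0.1952).

q_2 = (-0.6636, 0.7222, 0.1952)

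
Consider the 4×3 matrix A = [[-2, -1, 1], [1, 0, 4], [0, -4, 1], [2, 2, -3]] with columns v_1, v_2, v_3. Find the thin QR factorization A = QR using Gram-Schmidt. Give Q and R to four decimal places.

Q = [[-0.6667, 0.0808, 0.0597], [0.3333, -0.1617, 0.8956], [0.0000, -0.9701, -0.2090], [0.6667, 0.1617, -0.3881]], R = [[3.0000, 2.0000, -1.3333], [0.0000, 4.1231, -2.0211], [0.0000, 0.0000, 4.5975]]

v_1 = (-2, 1, 0, 2); ‖v_1‖ = 3.0000, so e_1 = (-0.6667, 0.3333, 0.0000, 0.6667).
e_1·v_2 = (-0.6667)·(-1) + 0.3333·0 + 0.0000·(-4) + 0.6667·2 = 2.0000.
u_2 = v_2 − 2.0000·e_1 = (0.3333, -0.6667, -4.0000, 0.6667).
‖u_2‖ = 4.1231, so e_2 = (0.0808, -0.1617, -0.9701, 0.1617).
e_1·v_3 = (-0.6667)·1 + 0.3333·4 + 0.0000·1 + 0.6667·(-3) = -1.3333; e_2·v_3 = 0.0808·1 + (-0.1617)·4 + (-0.9701)·1 + 0.1617·(-3) = -2.0211.
u_3 = v_3 + 1.3333·e_1 + 2.0211·e_2 = (0.2745, 4.1176, -0.9608, -1.7843).
‖u_3‖ = 4.5975, so e_3 = (0.0597, 0.8956, -0.2090, -0.3881).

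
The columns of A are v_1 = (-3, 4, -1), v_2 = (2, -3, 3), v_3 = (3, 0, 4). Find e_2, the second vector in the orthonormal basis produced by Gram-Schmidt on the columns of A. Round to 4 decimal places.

v_1 = (-3, 4, -1); ‖v_1‖ = 5.0990, so e_1 = (-0.5883, 0.7845, -0.1961).
e_1·v_2 = (-0.5883)·2 + 0.7845·(-3) + (-0.1961)·3 = -4.1184.
u_2 = v_2 + 4.1184·e_1 = (-0.4231, 0.2308, 2.1923).
‖u_2‖ = 2.2447, so e_2 = (-0.1885, 0.1028, 0.9767).

e_2 = (-0.1885, 0.1028, 0.9767)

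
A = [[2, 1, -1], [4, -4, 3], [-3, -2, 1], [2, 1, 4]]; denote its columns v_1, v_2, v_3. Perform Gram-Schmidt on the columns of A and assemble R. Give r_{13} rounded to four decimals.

r_{13} = 2.6112

v_1 = (2, 4, -3, 2); ‖v_1‖ = 5.7446, so q_1 = (0.3482, 0.6963, -0.5222, 0.3482).
r_{13} = q_1·v_3 = 2.6112.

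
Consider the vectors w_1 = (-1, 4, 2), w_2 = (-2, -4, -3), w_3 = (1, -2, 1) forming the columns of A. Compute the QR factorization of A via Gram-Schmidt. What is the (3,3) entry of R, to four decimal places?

q_1 = w_1/‖w_1‖ = (-1, 4, 2)/4.5826 = (-0.2182, 0.8729, 0.4364).
r_{12} = q_1·w_2 = -4.3644.
u_2 = w_2 + 4.3644·q_1 = (-2.9524, -0.1905, -1.0952).
‖u_2‖ = 3.1547, so q_2 = (-0.9359, -0.0604, -0.3472).
r_{13} = q_1·w_3 = -1.5275; r_{23} = q_2·w_3 = -1.1623.
u_3 = w_3 + 1.5275·q_1 + 1.1623·q_2 = (-0.4211, -0.7368, 1.2632).
r_{33} = ‖u_3‖ = 1.5218.

r_{33} = 1.5218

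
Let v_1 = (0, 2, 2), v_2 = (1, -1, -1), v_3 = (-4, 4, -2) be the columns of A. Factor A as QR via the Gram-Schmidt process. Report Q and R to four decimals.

v_1 = (0, 2, 2); ‖v_1‖ = 2.8284, so q_1 = (0.0000, 0.7071, 0.7071).
q_1·v_2 = 0.0000·1 + 0.7071·(-1) + 0.7071·(-1) = -1.4142.
u_2 = v_2 + 1.4142·q_1 = (1.0000, 0.0000, 0.0000).
‖u_2‖ = 1.0000, so q_2 = (1.0000, 0.0000, 0.0000).
q_1·v_3 = 0.0000·(-4) + 0.7071·4 + 0.7071·(-2) = 1.4142; q_2·v_3 = 1.0000·(-4) + (0.0000)·4 + (0.0000)·(-2) = -4.0000.
u_3 = v_3 − 1.4142·q_1 + 4.0000·q_2 = (0.0000, 3.0000, -3.0000).
‖u_3‖ = 4.2426, so q_3 = (0.0000, 0.7071, -0.7071).

Q = [[0.0000, 1.0000, 0.0000], [0.7071, 0.0000, 0.7071], [0.7071, 0.0000, -0.7071]], R = [[2.8284, -1.4142, 1.4142], [0.0000, 1.0000, -4.0000], [0.0000, 0.0000, 4.2426]]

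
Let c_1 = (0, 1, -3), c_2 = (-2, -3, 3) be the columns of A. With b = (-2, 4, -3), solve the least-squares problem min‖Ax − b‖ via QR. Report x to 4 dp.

c_1 = (0, 1, -3); ‖c_1‖ = 3.1623, so q_1 = (0.0000, 0.3162, -0.9487).
q_1·c_2 = 0.0000·(-2) + 0.3162·(-3) + (-0.9487)·3 = -3.7947.
u_2 = c_2 + 3.7947·q_1 = (-2.0000, -1.8000, -0.6000).
‖u_2‖ = 2.7568, so q_2 = (-0.7255, -0.6529, -0.2176).
Qᵀb = (4.1110, -0.5078).
Back-substitute: x_2 = -0.5078/2.7568 = -0.1842.
x_1 = (4.1110 + 3.7947·(-0.1842))/3.1623 = 1.0789.

x = (1.0789, -0.1842)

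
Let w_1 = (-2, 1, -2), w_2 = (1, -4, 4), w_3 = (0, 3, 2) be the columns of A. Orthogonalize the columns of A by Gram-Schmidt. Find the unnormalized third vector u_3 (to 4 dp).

w_1 = (-2, 1, -2); ‖w_1‖ = 3.0000, so e_1 = (-0.6667, 0.3333, -0.6667).
e_1·w_2 = (-0.6667)·1 + 0.3333·(-4) + (-0.6667)·4 = -4.6667.
u_2 = w_2 + 4.6667·e_1 = (-2.1111, -2.4444, 0.8889).
‖u_2‖ = 3.3500, so e_2 = (-0.6302, -0.7297, 0.2653).
e_1·w_3 = (-0.6667)·0 + 0.3333·3 + (-0.6667)·2 = -0.3333; e_2·w_3 = (-0.6302)·0 + (-0.7297)·3 + 0.2653·2 = -1.6584.
u_3 = w_3 + 0.3333·e_1 + 1.6584·e_2 = (-1.2673, 1.9010, 2.2178).

u_3 = (-1.2673, 1.9010, 2.2178)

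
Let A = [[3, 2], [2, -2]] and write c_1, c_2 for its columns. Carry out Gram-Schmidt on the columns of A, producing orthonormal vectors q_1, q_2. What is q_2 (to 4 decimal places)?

q_2 = (0.5547, -0.8321)

q_1 = c_1/‖c_1‖ = (3, 2)/3.6056 = (0.8321, 0.5547).
r_{12} = q_1·c_2 = 0.5547.
u_2 = c_2 − 0.5547·q_1 = (1.5385, -2.3077).
‖u_2‖ = 2.7735, so q_2 = (0.5547, -0.8321).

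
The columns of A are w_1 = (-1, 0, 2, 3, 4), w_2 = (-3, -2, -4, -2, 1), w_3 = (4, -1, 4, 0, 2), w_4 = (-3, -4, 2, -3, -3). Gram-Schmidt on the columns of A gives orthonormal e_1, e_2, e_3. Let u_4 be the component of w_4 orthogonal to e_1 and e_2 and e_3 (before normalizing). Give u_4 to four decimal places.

u_4 = (-3.2572, -2.7893, 3.6294, -0.6533, -2.1391)

w_1 = (-1, 0, 2, 3, 4); ‖w_1‖ = 5.4772, so e_1 = (-0.1826, 0.0000, 0.3651, 0.5477, 0.7303).
e_1·w_2 = (-0.1826)·(-3) + 0.0000·(-2) + 0.3651·(-4) + 0.5477·(-2) + 0.7303·1 = -1.2780.
u_2 = w_2 + 1.2780·e_1 = (-3.2333, -2.0000, -3.5333, -1.3000, 1.9333).
‖u_2‖ = 5.6892, so e_2 = (-0.5683, -0.3515, -0.6211, -0.2285, 0.3398).
e_1·w_3 = (-0.1826)·4 + 0.0000·(-1) + 0.3651·4 + 0.5477·0 + 0.7303·2 = 2.1909; e_2·w_3 = (-0.5683)·4 + (-0.3515)·(-1) + (-0.6211)·4 + (-0.2285)·0 + 0.3398·2 = -3.7264.
u_3 = w_3 − 2.1909·e_1 + 3.7264·e_2 = (2.2822, -2.3100, 0.8857, -2.0515, 1.6663).
‖u_3‖ = 4.2795, so e_3 = (0.5333, -0.5398, 0.2070, -0.4794, 0.3894).
e_1·w_4 = (-0.1826)·(-3) + 0.0000·(-4) + 0.3651·2 + 0.5477·(-3) + 0.7303·(-3) = -2.5560; e_2·w_4 = (-0.5683)·(-3) + (-0.3515)·(-4) + (-0.6211)·2 + (-0.2285)·(-3) + 0.3398·(-3) = 1.5351; e_3·w_4 = 0.5333·(-3) + (-0.5398)·(-4) + 0.2070·2 + (-0.4794)·(-3) + 0.3894·(-3) = 1.2432.
u_4 = w_4 + 2.5560·e_1 − 1.5351·e_2 − 1.2432·e_3 = (-3.2572, -2.7893, 3.6294, -0.6533, -2.1391).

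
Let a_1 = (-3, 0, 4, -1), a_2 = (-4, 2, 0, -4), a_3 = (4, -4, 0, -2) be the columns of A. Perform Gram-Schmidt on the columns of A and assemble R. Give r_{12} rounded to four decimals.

a_1 = (-3, 0, 4, -1); ‖a_1‖ = 5.0990, so q_1 = (-0.5883, 0.0000, 0.7845, -0.1961).
r_{12} = q_1·a_2 = 3.1379.

r_{12} = 3.1379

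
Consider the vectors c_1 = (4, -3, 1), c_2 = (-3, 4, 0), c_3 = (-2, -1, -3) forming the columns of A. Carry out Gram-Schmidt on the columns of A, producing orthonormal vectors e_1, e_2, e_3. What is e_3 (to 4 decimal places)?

e_3 = (0.4650, 0.3487, -0.8137)

c_1 = (4, -3, 1); ‖c_1‖ = 5.0990, so e_1 = (0.7845, -0.5883, 0.1961).
e_1·c_2 = 0.7845·(-3) + (-0.5883)·4 + 0.1961·0 = -4.7068.
u_2 = c_2 + 4.7068·e_1 = (0.6923, 1.2308, 0.9231).
‖u_2‖ = 1.6871, so e_2 = (0.4104, 0.7295, 0.5472).
e_1·c_3 = 0.7845·(-2) + (-0.5883)·(-1) + 0.1961·(-3) = -1.5689; e_2·c_3 = 0.4104·(-2) + 0.7295·(-1) + 0.5472·(-3) = -3.1917.
u_3 = c_3 + 1.5689·e_1 + 3.1917·e_2 = (0.5405, 0.4054, -0.9459).
‖u_3‖ = 1.1625, so e_3 = (0.4650, 0.3487, -0.8137).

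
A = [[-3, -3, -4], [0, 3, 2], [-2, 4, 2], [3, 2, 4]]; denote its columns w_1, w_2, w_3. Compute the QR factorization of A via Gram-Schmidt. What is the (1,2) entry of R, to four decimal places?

r_{12} = 1.4924

w_1 = (-3, 0, -2, 3); ‖w_1‖ = 4.6904, so e_1 = (-0.6396, 0.0000, -0.4264, 0.6396).
r_{12} = e_1·w_2 = 1.4924.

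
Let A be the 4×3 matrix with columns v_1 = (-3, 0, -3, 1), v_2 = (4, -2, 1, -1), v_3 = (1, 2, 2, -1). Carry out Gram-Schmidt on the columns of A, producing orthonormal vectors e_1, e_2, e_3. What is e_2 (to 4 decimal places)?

v_1 = (-3, 0, -3, 1); ‖v_1‖ = 4.3589, so e_1 = (-0.6882, 0.0000, -0.6882, 0.2294).
e_1·v_2 = (-0.6882)·4 + 0.0000·(-2) + (-0.6882)·1 + 0.2294·(-1) = -3.6707.
u_2 = v_2 + 3.6707·e_1 = (1.4737, -2.0000, -1.5263, -0.1579).
‖u_2‖ = 2.9200, so e_2 = (0.5047, -0.6849, -0.5227, -0.0541).

e_2 = (0.5047, -0.6849, -0.5227, -0.0541)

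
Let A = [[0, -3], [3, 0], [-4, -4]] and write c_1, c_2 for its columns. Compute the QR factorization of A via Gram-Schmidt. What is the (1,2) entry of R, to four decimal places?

r_{12} = 3.2000

q_1 = c_1/‖c_1‖ = (0, 3, -4)/5.0000 = (0.0000, 0.6000, -0.8000).
r_{12} = q_1·c_2 = 3.2000.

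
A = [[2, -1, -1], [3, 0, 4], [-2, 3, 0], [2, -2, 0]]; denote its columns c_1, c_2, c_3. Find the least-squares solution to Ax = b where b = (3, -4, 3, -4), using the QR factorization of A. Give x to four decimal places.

x = (1.2868, 2.2463, -2.0067)

c_1 = (2, 3, -2, 2); ‖c_1‖ = 4.5826, so e_1 = (0.4364, 0.6547, -0.4364, 0.4364).
e_1·c_2 = 0.4364·(-1) + 0.6547·0 + (-0.4364)·3 + 0.4364·(-2) = -2.6186.
u_2 = c_2 + 2.6186·e_1 = (0.1429, 1.7143, 1.8571, -0.8571).
‖u_2‖ = 2.6726, so e_2 = (0.0535, 0.6414, 0.6949, -0.3207).
e_1·c_3 = 0.4364·(-1) + 0.6547·4 + (-0.4364)·0 + 0.4364·0 = 2.1822; e_2·c_3 = 0.0535·(-1) + 0.6414·4 + 0.6949·0 + (-0.3207)·0 = 2.5123.
u_3 = c_3 − 2.1822·e_1 − 2.5123·e_2 = (-2.0867, 0.9600, -0.7933, -0.1467).
‖u_3‖ = 2.4345, so e_3 = (-0.8571, 0.3943, -0.3259, -0.0602).
Qᵀb = (-4.3644, 0.9621, -4.8854).
Back-substitute: x_3 = -4.8854/2.4345 = -2.0067.
x_2 = (0.9621 − 2.5123·(-2.0067))/2.6726 = 2.2463.
x_1 = (-4.3644 + 2.6186·2.2463 − 2.1822·(-2.0067))/4.5826 = 1.2868.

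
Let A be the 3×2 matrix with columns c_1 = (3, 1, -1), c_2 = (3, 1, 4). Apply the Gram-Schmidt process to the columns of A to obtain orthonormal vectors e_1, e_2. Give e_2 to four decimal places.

c_1 = (3, 1, -1); ‖c_1‖ = 3.3166, so e_1 = (0.9045, 0.3015, -0.3015).
e_1·c_2 = 0.9045·3 + 0.3015·1 + (-0.3015)·4 = 1.8091.
u_2 = c_2 − 1.8091·e_1 = (1.3636, 0.4545, 4.5455).
‖u_2‖ = 4.7673, so e_2 = (0.2860, 0.0953, 0.9535).

e_2 = (0.2860, 0.0953, 0.9535)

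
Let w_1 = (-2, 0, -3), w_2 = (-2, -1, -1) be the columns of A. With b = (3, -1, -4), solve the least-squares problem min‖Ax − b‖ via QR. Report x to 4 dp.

w_1 = (-2, 0, -3); ‖w_1‖ = 3.6056, so e_1 = (-0.5547, 0.0000, -0.8321).
e_1·w_2 = (-0.5547)·(-2) + 0.0000·(-1) + (-0.8321)·(-1) = 1.9415.
u_2 = w_2 − 1.9415·e_1 = (-0.9231, -1.0000, 0.6154).
‖u_2‖ = 1.4936, so e_2 = (-0.6180, -0.6695, 0.4120).
Qᵀb = (1.6641, -2.8326).
Back-substitute: x_2 = -2.8326/1.4936 = -1.8966.
x_1 = (1.6641 − 1.9415·(-1.8966))/3.6056 = 1.4828.

x = (1.4828, -1.8966)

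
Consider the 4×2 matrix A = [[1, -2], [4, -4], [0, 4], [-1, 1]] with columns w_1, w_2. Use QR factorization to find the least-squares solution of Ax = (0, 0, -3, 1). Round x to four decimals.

x = (-0.8066, -0.7115)

w_1 = (1, 4, 0, -1); ‖w_1‖ = 4.2426, so q_1 = (0.2357, 0.9428, 0.0000, -0.2357).
q_1·w_2 = 0.2357·(-2) + 0.9428·(-4) + 0.0000·4 + (-0.2357)·1 = -4.4783.
u_2 = w_2 + 4.4783·q_1 = (-0.9444, 0.2222, 4.0000, -0.0556).
‖u_2‖ = 4.1164, so q_2 = (-0.2294, 0.0540, 0.9717, -0.0135).
Qᵀb = (-0.2357, -2.9287).
Back-substitute: x_2 = -2.9287/4.1164 = -0.7115.
x_1 = (-0.2357 + 4.4783·(-0.7115))/4.2426 = -0.8066.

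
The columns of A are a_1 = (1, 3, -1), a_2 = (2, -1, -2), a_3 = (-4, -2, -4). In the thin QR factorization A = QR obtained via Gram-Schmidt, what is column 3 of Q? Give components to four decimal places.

a_1 = (1, 3, -1); ‖a_1‖ = 3.3166, so q_1 = (0.3015, 0.9045, -0.3015).
q_1·a_2 = 0.3015·2 + 0.9045·(-1) + (-0.3015)·(-2) = 0.3015.
u_2 = a_2 − 0.3015·q_1 = (1.9091, -1.2727, -1.9091).
‖u_2‖ = 2.9848, so q_2 = (0.6396, -0.4264, -0.6396).
q_1·a_3 = 0.3015·(-4) + 0.9045·(-2) + (-0.3015)·(-4) = -1.8091; q_2·a_3 = 0.6396·(-4) + (-0.4264)·(-2) + (-0.6396)·(-4) = 0.8528.
u_3 = a_3 + 1.8091·q_1 − 0.8528·q_2 = (-4.0000, 0.0000, -4.0000).
‖u_3‖ = 5.6569, so q_3 = (-0.7071, 0.0000, -0.7071).

q_3 = (-0.7071, 0.0000, -0.7071)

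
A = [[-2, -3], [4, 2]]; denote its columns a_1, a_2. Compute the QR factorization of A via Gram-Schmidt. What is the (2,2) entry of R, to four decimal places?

a_1 = (-2, 4); ‖a_1‖ = 4.4721, so e_1 = (-0.4472, 0.8944).
e_1·a_2 = (-0.4472)·(-3) + 0.8944·2 = 3.1305.
u_2 = a_2 − 3.1305·e_1 = (-1.6000, -0.8000).
r_{22} = ‖u_2‖ = 1.7889.

r_{22} = 1.7889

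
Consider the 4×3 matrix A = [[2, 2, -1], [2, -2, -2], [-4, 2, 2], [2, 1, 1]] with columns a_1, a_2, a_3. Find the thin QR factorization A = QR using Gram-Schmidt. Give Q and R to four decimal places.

e_1 = a_1/‖a_1‖ = (2, 2, -4, 2)/5.2915 = (0.3780, 0.3780, -0.7559, 0.3780).
r_{12} = e_1·a_2 = -1.1339.
u_2 = a_2 + 1.1339·e_1 = (2.4286, -1.5714, 1.1429, 1.4286).
‖u_2‖ = 3.4226, so e_2 = (0.7096, -0.4591, 0.3339, 0.4174).
r_{13} = e_1·a_3 = -2.2678; r_{23} = e_2·a_3 = 1.2939.
u_3 = a_3 + 2.2678·e_1 − 1.2939·e_2 = (-1.0610, -0.5488, -0.1463, 1.3171).
‖u_3‖ = 1.7841, so e_3 = (-0.5947, -0.3076, -0.0820, 0.7382).

Q = [[0.3780, 0.7096, -0.5947], [0.3780, -0.4591, -0.3076], [-0.7559, 0.3339, -0.0820], [0.3780, 0.4174, 0.7382]], R = [[5.2915, -1.1339, -2.2678], [0.0000, 3.4226, 1.2939], [0.0000, 0.0000, 1.7841]]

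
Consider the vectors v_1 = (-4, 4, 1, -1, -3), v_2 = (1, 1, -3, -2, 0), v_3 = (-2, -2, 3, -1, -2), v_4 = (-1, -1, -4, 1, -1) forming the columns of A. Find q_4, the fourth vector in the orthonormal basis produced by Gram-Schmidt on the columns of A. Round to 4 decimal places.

v_1 = (-4, 4, 1, -1, -3); ‖v_1‖ = 6.5574, so q_1 = (-0.6100, 0.6100, 0.1525, -0.1525, -0.4575).
q_1·v_2 = (-0.6100)·1 + 0.6100·1 + 0.1525·(-3) + (-0.1525)·(-2) + (-0.4575)·0 = -0.1525.
u_2 = v_2 + 0.1525·q_1 = (0.9070, 1.0930, -2.9767, -2.0233, -0.0698).
‖u_2‖ = 3.8700, so q_2 = (0.2344, 0.2824, -0.7692, -0.5228, -0.0180).
q_1·v_3 = (-0.6100)·(-2) + 0.6100·(-2) + 0.1525·3 + (-0.1525)·(-1) + (-0.4575)·(-2) = 1.5250; q_2·v_3 = 0.2344·(-2) + 0.2824·(-2) + (-0.7692)·3 + (-0.5228)·(-1) + (-0.0180)·(-2) = -2.7823.
u_3 = v_3 − 1.5250·q_1 + 2.7823·q_2 = (-0.4177, -2.1444, 0.6273, -2.2220, -1.3525).
‖u_3‖ = 3.4545, so q_3 = (-0.1209, -0.6208, 0.1816, -0.6432, -0.3915).
q_1·v_4 = (-0.6100)·(-1) + 0.6100·(-1) + 0.1525·(-4) + (-0.1525)·1 + (-0.4575)·(-1) = -0.3050; q_2·v_4 = 0.2344·(-1) + 0.2824·(-1) + (-0.7692)·(-4) + (-0.5228)·1 + (-0.0180)·(-1) = 2.0552; q_3·v_4 = (-0.1209)·(-1) + (-0.6208)·(-1) + 0.1816·(-4) + (-0.6432)·1 + (-0.3915)·(-1) = -0.2364.
u_4 = v_4 + 0.3050·q_1 − 2.0552·q_2 + 0.2364·q_3 = (-1.6963, -1.5412, -2.3297, 1.8759, -1.1951).
‖u_4‖ = 3.9531, so q_4 = (-0.4291, -0.3899, -0.5893, 0.4745, -0.3023).

q_4 = (-0.4291, -0.3899, -0.5893, 0.4745, -0.3023)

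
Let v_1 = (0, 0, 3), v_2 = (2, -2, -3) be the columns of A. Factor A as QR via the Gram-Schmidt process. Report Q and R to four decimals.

Q = [[0.0000, 0.7071], [0.0000, -0.7071], [1.0000, 0.0000]], R = [[3.0000, -3.0000], [0.0000, 2.8284]]

v_1 = (0, 0, 3); ‖v_1‖ = 3.0000, so e_1 = (0.0000, 0.0000, 1.0000).
e_1·v_2 = 0.0000·2 + 0.0000·(-2) + 1.0000·(-3) = -3.0000.
u_2 = v_2 + 3.0000·e_1 = (2.0000, -2.0000, 0.0000).
‖u_2‖ = 2.8284, so e_2 = (0.7071, -0.7071, 0.0000).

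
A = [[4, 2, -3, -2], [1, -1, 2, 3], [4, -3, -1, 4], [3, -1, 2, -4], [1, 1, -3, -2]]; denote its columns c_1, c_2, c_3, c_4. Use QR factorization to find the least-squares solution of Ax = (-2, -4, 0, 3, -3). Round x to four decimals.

c_1 = (4, 1, 4, 3, 1); ‖c_1‖ = 6.5574, so q_1 = (0.6100, 0.1525, 0.6100, 0.4575, 0.1525).
q_1·c_2 = 0.6100·2 + 0.1525·(-1) + 0.6100·(-3) + 0.4575·(-1) + 0.1525·1 = -1.0675.
u_2 = c_2 + 1.0675·q_1 = (2.6512, -0.8372, -2.3488, -0.5116, 1.1628).
‖u_2‖ = 3.8549, so q_2 = (0.6877, -0.2172, -0.6093, -0.1327, 0.3016).
q_1·c_3 = 0.6100·(-3) + 0.1525·2 + 0.6100·(-1) + 0.4575·2 + 0.1525·(-3) = -1.6775; q_2·c_3 = 0.6877·(-3) + (-0.2172)·2 + (-0.6093)·(-1) + (-0.1327)·2 + 0.3016·(-3) = -3.0586.
u_3 = c_3 + 1.6775·q_1 + 3.0586·q_2 = (0.1268, 1.5915, -1.8404, 2.3615, -1.8216).
‖u_3‖ = 3.8511, so q_3 = (0.0329, 0.4133, -0.4779, 0.6132, -0.4730).
q_1·c_4 = 0.6100·(-2) + 0.1525·3 + 0.6100·4 + 0.4575·(-4) + 0.1525·(-2) = -0.4575; q_2·c_4 = 0.6877·(-2) + (-0.2172)·3 + (-0.6093)·4 + (-0.1327)·(-4) + 0.3016·(-2) = -4.5366; q_3·c_4 = 0.0329·(-2) + 0.4133·3 + (-0.4779)·4 + 0.6132·(-4) + (-0.4730)·(-2) = -2.2443.
u_4 = c_4 + 0.4575·q_1 + 4.5366·q_2 + 2.2443·q_3 = (1.4729, 3.0120, 0.4423, -3.0166, -1.6234).
‖u_4‖ = 4.8138, so q_4 = (0.3060, 0.6257, 0.0919, -0.6267, -0.3372).
Qᵀb = (-0.9150, -1.8098, 1.5397, -3.9830).
Back-substitute: x_4 = -3.9830/4.8138 = -0.8274.
x_3 = (1.5397 + 2.2443·(-0.8274))/3.8511 = -0.0824.
x_2 = (-1.8098 + 3.0586·(-0.0824) + 4.5366·(-0.8274))/3.8549 = -1.5086.
x_1 = (-0.9150 + 1.0675·(-1.5086) + 1.6775·(-0.0824) + 0.4575·(-0.8274))/6.5574 = -0.4639.

x = (-0.4639, -1.5086, -0.0824, -0.8274)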